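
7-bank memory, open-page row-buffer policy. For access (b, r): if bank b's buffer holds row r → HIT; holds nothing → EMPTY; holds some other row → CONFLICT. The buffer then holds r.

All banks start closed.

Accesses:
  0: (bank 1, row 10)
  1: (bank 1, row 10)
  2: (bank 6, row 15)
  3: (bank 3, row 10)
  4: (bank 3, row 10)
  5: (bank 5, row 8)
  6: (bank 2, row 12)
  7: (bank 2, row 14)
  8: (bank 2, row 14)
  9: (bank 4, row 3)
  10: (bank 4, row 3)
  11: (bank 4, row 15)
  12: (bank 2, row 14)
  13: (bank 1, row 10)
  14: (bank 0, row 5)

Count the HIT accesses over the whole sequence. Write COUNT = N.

COUNT = 6

  [0] b1 r10: no row ⇒ E
  [1] b1 r10: had r10 ⇒ H
  [2] b6 r15: no row ⇒ E
  [3] b3 r10: no row ⇒ E
  [4] b3 r10: had r10 ⇒ H
  [5] b5 r8: no row ⇒ E
  [6] b2 r12: no row ⇒ E
  [7] b2 r14: had r12 ⇒ C
  [8] b2 r14: had r14 ⇒ H
  [9] b4 r3: no row ⇒ E
  [10] b4 r3: had r3 ⇒ H
  [11] b4 r15: had r3 ⇒ C
  [12] b2 r14: had r14 ⇒ H
  [13] b1 r10: had r10 ⇒ H
  [14] b0 r5: no row ⇒ E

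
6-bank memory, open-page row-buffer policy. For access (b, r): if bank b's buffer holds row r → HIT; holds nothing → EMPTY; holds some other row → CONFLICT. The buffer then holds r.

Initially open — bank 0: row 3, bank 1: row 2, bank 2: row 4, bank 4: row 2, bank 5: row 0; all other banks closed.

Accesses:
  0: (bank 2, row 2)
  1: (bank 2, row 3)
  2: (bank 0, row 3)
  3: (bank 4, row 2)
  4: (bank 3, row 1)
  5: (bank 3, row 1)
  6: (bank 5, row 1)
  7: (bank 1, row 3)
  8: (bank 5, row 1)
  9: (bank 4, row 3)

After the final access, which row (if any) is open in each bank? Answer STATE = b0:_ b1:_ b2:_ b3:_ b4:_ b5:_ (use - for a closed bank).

  [0] b2 r2: had r4 ⇒ C
  [1] b2 r3: had r2 ⇒ C
  [2] b0 r3: had r3 ⇒ H
  [3] b4 r2: had r2 ⇒ H
  [4] b3 r1: no row ⇒ E
  [5] b3 r1: had r1 ⇒ H
  [6] b5 r1: had r0 ⇒ C
  [7] b1 r3: had r2 ⇒ C
  [8] b5 r1: had r1 ⇒ H
  [9] b4 r3: had r2 ⇒ C

STATE = b0:3 b1:3 b2:3 b3:1 b4:3 b5:1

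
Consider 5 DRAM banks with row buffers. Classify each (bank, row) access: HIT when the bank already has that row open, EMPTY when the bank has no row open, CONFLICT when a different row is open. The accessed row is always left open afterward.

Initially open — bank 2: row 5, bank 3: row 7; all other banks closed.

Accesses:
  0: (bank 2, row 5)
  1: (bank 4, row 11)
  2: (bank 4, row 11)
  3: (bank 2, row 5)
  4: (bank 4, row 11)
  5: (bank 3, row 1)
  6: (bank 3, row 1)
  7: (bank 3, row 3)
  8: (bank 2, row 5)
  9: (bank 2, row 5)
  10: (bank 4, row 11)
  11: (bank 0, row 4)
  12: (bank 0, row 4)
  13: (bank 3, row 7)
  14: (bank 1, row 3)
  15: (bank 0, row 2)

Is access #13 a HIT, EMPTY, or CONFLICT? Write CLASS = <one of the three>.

CLASS = CONFLICT

#0 (2,5) H  (was 5)
#1 (4,11) E
#2 (4,11) H  (was 11)
#3 (2,5) H  (was 5)
#4 (4,11) H  (was 11)
#5 (3,1) C  (was 7)
#6 (3,1) H  (was 1)
#7 (3,3) C  (was 1)
#8 (2,5) H  (was 5)
#9 (2,5) H  (was 5)
#10 (4,11) H  (was 11)
#11 (0,4) E
#12 (0,4) H  (was 4)
#13 (3,7) C  (was 3)
#14 (1,3) E
#15 (0,2) C  (was 4)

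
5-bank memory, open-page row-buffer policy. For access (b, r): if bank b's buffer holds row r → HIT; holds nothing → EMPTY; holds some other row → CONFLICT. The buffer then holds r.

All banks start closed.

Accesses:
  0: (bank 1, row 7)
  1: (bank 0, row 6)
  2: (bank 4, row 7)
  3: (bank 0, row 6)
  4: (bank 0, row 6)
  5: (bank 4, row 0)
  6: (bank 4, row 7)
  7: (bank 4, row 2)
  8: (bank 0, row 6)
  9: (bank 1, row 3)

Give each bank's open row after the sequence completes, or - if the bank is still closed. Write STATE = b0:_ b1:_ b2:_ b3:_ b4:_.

STATE = b0:6 b1:3 b2:- b3:- b4:2

0: bank 1 row 7 — prev None → EMPTY
1: bank 0 row 6 — prev None → EMPTY
2: bank 4 row 7 — prev None → EMPTY
3: bank 0 row 6 — prev 6 → HIT
4: bank 0 row 6 — prev 6 → HIT
5: bank 4 row 0 — prev 7 → CONFLICT
6: bank 4 row 7 — prev 0 → CONFLICT
7: bank 4 row 2 — prev 7 → CONFLICT
8: bank 0 row 6 — prev 6 → HIT
9: bank 1 row 3 — prev 7 → CONFLICT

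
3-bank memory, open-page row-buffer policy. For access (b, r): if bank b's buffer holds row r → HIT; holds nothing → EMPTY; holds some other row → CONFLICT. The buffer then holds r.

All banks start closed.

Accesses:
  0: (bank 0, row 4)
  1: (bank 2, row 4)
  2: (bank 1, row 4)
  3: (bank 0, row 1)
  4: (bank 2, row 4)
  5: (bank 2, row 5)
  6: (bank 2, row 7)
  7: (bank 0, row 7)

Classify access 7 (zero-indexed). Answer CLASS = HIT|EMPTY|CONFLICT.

CLASS = CONFLICT

step 0: bank0 None->4 [EMPTY]
step 1: bank2 None->4 [EMPTY]
step 2: bank1 None->4 [EMPTY]
step 3: bank0 4->1 [CONFLICT]
step 4: bank2 4->4 [HIT]
step 5: bank2 4->5 [CONFLICT]
step 6: bank2 5->7 [CONFLICT]
step 7: bank0 1->7 [CONFLICT]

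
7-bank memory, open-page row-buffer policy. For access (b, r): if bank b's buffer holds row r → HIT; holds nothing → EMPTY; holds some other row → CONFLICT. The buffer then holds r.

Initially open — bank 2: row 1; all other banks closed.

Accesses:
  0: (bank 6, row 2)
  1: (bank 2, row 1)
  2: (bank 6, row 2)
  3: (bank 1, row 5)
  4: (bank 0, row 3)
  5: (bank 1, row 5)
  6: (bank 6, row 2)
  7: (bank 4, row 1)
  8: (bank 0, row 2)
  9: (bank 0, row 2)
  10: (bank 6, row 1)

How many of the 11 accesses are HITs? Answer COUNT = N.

#0 (6,2) E
#1 (2,1) H  (was 1)
#2 (6,2) H  (was 2)
#3 (1,5) E
#4 (0,3) E
#5 (1,5) H  (was 5)
#6 (6,2) H  (was 2)
#7 (4,1) E
#8 (0,2) C  (was 3)
#9 (0,2) H  (was 2)
#10 (6,1) C  (was 2)

COUNT = 5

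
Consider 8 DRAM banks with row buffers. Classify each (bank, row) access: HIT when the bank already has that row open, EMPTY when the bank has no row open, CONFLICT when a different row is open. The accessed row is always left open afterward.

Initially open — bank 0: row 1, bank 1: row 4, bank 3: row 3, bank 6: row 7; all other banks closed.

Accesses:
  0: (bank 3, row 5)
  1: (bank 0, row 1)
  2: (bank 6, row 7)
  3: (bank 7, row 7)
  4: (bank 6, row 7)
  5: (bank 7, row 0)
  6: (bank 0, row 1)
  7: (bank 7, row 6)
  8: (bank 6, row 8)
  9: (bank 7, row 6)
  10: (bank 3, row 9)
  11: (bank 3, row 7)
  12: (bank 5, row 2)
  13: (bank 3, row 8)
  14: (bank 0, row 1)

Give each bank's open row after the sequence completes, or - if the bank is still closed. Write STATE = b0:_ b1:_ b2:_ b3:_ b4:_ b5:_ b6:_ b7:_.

STATE = b0:1 b1:4 b2:- b3:8 b4:- b5:2 b6:8 b7:6

0: bank 3 row 5 — prev 3 → CONFLICT
1: bank 0 row 1 — prev 1 → HIT
2: bank 6 row 7 — prev 7 → HIT
3: bank 7 row 7 — prev None → EMPTY
4: bank 6 row 7 — prev 7 → HIT
5: bank 7 row 0 — prev 7 → CONFLICT
6: bank 0 row 1 — prev 1 → HIT
7: bank 7 row 6 — prev 0 → CONFLICT
8: bank 6 row 8 — prev 7 → CONFLICT
9: bank 7 row 6 — prev 6 → HIT
10: bank 3 row 9 — prev 5 → CONFLICT
11: bank 3 row 7 — prev 9 → CONFLICT
12: bank 5 row 2 — prev None → EMPTY
13: bank 3 row 8 — prev 7 → CONFLICT
14: bank 0 row 1 — prev 1 → HIT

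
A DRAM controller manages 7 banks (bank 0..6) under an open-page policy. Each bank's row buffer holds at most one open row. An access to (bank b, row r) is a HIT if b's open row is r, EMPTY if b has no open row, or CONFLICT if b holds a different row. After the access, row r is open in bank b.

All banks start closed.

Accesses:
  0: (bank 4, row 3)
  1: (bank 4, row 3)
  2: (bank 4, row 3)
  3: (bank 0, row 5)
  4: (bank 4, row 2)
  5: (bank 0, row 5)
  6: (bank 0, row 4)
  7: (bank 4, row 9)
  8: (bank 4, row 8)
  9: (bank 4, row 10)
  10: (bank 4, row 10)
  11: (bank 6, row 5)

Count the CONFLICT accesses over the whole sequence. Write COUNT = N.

step 0: bank4 None->3 [EMPTY]
step 1: bank4 3->3 [HIT]
step 2: bank4 3->3 [HIT]
step 3: bank0 None->5 [EMPTY]
step 4: bank4 3->2 [CONFLICT]
step 5: bank0 5->5 [HIT]
step 6: bank0 5->4 [CONFLICT]
step 7: bank4 2->9 [CONFLICT]
step 8: bank4 9->8 [CONFLICT]
step 9: bank4 8->10 [CONFLICT]
step 10: bank4 10->10 [HIT]
step 11: bank6 None->5 [EMPTY]

COUNT = 5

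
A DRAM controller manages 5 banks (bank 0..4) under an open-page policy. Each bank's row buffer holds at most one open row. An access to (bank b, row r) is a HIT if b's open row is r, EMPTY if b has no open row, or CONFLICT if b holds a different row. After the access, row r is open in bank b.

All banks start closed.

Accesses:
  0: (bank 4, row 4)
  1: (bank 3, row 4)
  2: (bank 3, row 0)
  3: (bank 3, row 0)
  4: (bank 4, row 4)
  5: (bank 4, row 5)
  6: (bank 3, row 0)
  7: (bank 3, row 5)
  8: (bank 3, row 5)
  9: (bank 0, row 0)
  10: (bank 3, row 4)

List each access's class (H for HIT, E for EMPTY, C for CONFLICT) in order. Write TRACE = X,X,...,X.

step 0: bank4 None->4 [EMPTY]
step 1: bank3 None->4 [EMPTY]
step 2: bank3 4->0 [CONFLICT]
step 3: bank3 0->0 [HIT]
step 4: bank4 4->4 [HIT]
step 5: bank4 4->5 [CONFLICT]
step 6: bank3 0->0 [HIT]
step 7: bank3 0->5 [CONFLICT]
step 8: bank3 5->5 [HIT]
step 9: bank0 None->0 [EMPTY]
step 10: bank3 5->4 [CONFLICT]

TRACE = E,E,C,H,H,C,H,C,H,E,C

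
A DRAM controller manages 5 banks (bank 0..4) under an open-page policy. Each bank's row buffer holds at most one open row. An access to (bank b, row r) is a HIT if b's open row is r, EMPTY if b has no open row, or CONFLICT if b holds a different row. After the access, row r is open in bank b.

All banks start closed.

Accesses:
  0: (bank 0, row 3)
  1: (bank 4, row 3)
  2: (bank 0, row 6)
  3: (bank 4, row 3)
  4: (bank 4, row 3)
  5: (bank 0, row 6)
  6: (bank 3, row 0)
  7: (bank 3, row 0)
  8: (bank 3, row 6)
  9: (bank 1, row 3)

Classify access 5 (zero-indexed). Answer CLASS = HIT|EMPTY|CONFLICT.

0: bank 0 row 3 — prev None → EMPTY
1: bank 4 row 3 — prev None → EMPTY
2: bank 0 row 6 — prev 3 → CONFLICT
3: bank 4 row 3 — prev 3 → HIT
4: bank 4 row 3 — prev 3 → HIT
5: bank 0 row 6 — prev 6 → HIT
6: bank 3 row 0 — prev None → EMPTY
7: bank 3 row 0 — prev 0 → HIT
8: bank 3 row 6 — prev 0 → CONFLICT
9: bank 1 row 3 — prev None → EMPTY

CLASS = HIT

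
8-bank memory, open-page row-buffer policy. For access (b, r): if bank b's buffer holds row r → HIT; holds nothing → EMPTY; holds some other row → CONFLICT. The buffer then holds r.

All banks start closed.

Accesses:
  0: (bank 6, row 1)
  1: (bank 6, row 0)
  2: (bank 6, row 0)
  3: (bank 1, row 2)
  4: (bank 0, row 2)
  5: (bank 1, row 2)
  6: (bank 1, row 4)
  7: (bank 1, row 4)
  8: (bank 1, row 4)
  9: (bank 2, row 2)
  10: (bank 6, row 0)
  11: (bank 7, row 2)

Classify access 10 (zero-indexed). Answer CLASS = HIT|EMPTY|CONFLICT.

0: bank 6 row 1 — prev None → EMPTY
1: bank 6 row 0 — prev 1 → CONFLICT
2: bank 6 row 0 — prev 0 → HIT
3: bank 1 row 2 — prev None → EMPTY
4: bank 0 row 2 — prev None → EMPTY
5: bank 1 row 2 — prev 2 → HIT
6: bank 1 row 4 — prev 2 → CONFLICT
7: bank 1 row 4 — prev 4 → HIT
8: bank 1 row 4 — prev 4 → HIT
9: bank 2 row 2 — prev None → EMPTY
10: bank 6 row 0 — prev 0 → HIT
11: bank 7 row 2 — prev None → EMPTY

CLASS = HIT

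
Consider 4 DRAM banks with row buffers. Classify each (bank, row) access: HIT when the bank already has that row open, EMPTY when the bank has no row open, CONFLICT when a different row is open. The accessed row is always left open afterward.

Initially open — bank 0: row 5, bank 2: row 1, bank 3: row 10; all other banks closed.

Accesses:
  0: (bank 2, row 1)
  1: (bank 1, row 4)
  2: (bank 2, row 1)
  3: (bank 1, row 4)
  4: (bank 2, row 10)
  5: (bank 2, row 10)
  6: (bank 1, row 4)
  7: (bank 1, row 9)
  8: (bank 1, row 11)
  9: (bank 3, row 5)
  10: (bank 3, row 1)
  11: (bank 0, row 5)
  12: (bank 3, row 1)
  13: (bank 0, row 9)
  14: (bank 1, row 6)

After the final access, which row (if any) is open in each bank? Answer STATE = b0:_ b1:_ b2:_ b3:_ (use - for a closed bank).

step 0: bank2 1->1 [HIT]
step 1: bank1 None->4 [EMPTY]
step 2: bank2 1->1 [HIT]
step 3: bank1 4->4 [HIT]
step 4: bank2 1->10 [CONFLICT]
step 5: bank2 10->10 [HIT]
step 6: bank1 4->4 [HIT]
step 7: bank1 4->9 [CONFLICT]
step 8: bank1 9->11 [CONFLICT]
step 9: bank3 10->5 [CONFLICT]
step 10: bank3 5->1 [CONFLICT]
step 11: bank0 5->5 [HIT]
step 12: bank3 1->1 [HIT]
step 13: bank0 5->9 [CONFLICT]
step 14: bank1 11->6 [CONFLICT]

STATE = b0:9 b1:6 b2:10 b3:1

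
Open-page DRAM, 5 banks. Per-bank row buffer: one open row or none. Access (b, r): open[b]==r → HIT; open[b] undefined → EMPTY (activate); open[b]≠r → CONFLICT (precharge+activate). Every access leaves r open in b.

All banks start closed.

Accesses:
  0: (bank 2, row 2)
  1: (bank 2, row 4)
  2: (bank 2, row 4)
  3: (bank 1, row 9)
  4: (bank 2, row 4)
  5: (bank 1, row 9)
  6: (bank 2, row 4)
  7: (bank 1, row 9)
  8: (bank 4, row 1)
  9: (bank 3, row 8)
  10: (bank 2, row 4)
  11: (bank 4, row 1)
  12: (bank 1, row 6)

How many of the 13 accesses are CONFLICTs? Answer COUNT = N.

COUNT = 2

  [0] b2 r2: no row ⇒ E
  [1] b2 r4: had r2 ⇒ C
  [2] b2 r4: had r4 ⇒ H
  [3] b1 r9: no row ⇒ E
  [4] b2 r4: had r4 ⇒ H
  [5] b1 r9: had r9 ⇒ H
  [6] b2 r4: had r4 ⇒ H
  [7] b1 r9: had r9 ⇒ H
  [8] b4 r1: no row ⇒ E
  [9] b3 r8: no row ⇒ E
  [10] b2 r4: had r4 ⇒ H
  [11] b4 r1: had r1 ⇒ H
  [12] b1 r6: had r9 ⇒ C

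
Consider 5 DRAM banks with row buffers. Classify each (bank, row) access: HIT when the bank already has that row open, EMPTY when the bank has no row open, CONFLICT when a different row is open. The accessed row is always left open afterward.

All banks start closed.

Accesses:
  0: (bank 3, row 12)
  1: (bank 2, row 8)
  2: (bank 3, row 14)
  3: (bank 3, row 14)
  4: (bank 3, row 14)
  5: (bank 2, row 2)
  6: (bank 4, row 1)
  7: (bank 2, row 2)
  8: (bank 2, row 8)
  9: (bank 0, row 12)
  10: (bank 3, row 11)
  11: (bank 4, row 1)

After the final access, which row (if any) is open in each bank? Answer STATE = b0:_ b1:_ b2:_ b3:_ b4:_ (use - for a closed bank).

STATE = b0:12 b1:- b2:8 b3:11 b4:1

step 0: bank3 None->12 [EMPTY]
step 1: bank2 None->8 [EMPTY]
step 2: bank3 12->14 [CONFLICT]
step 3: bank3 14->14 [HIT]
step 4: bank3 14->14 [HIT]
step 5: bank2 8->2 [CONFLICT]
step 6: bank4 None->1 [EMPTY]
step 7: bank2 2->2 [HIT]
step 8: bank2 2->8 [CONFLICT]
step 9: bank0 None->12 [EMPTY]
step 10: bank3 14->11 [CONFLICT]
step 11: bank4 1->1 [HIT]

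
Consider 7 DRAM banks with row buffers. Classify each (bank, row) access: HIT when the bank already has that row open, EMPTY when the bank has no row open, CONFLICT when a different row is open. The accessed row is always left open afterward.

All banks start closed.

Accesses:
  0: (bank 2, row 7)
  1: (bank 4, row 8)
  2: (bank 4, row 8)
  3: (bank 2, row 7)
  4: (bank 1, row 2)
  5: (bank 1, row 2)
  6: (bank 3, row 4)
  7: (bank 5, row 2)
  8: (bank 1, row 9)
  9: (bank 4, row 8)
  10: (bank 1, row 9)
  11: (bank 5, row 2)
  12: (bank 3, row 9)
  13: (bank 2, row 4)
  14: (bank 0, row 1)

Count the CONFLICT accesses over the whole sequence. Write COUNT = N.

0: bank 2 row 7 — prev None → EMPTY
1: bank 4 row 8 — prev None → EMPTY
2: bank 4 row 8 — prev 8 → HIT
3: bank 2 row 7 — prev 7 → HIT
4: bank 1 row 2 — prev None → EMPTY
5: bank 1 row 2 — prev 2 → HIT
6: bank 3 row 4 — prev None → EMPTY
7: bank 5 row 2 — prev None → EMPTY
8: bank 1 row 9 — prev 2 → CONFLICT
9: bank 4 row 8 — prev 8 → HIT
10: bank 1 row 9 — prev 9 → HIT
11: bank 5 row 2 — prev 2 → HIT
12: bank 3 row 9 — prev 4 → CONFLICT
13: bank 2 row 4 — prev 7 → CONFLICT
14: bank 0 row 1 — prev None → EMPTY

COUNT = 3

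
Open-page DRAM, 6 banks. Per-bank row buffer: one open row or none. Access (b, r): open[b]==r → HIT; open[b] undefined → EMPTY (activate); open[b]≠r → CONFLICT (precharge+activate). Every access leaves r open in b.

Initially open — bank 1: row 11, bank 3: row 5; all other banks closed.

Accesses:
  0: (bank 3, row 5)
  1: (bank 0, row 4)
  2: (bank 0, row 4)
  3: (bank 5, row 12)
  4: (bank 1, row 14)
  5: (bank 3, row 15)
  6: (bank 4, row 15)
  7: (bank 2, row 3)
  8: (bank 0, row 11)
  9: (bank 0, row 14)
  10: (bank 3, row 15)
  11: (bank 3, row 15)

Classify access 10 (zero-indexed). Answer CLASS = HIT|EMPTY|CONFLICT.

#0 (3,5) H  (was 5)
#1 (0,4) E
#2 (0,4) H  (was 4)
#3 (5,12) E
#4 (1,14) C  (was 11)
#5 (3,15) C  (was 5)
#6 (4,15) E
#7 (2,3) E
#8 (0,11) C  (was 4)
#9 (0,14) C  (was 11)
#10 (3,15) H  (was 15)
#11 (3,15) H  (was 15)

CLASS = HIT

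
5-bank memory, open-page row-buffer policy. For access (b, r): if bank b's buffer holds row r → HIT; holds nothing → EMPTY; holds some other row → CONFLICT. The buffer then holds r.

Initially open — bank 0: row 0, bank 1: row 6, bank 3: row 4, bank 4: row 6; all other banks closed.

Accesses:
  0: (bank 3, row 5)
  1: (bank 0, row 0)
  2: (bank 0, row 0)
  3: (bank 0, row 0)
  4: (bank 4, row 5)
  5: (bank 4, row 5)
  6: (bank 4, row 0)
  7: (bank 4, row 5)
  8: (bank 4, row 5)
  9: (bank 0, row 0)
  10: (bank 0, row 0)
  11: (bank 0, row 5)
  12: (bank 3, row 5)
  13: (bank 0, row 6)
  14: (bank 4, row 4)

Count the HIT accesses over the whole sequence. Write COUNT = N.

COUNT = 8

0: bank 3 row 5 — prev 4 → CONFLICT
1: bank 0 row 0 — prev 0 → HIT
2: bank 0 row 0 — prev 0 → HIT
3: bank 0 row 0 — prev 0 → HIT
4: bank 4 row 5 — prev 6 → CONFLICT
5: bank 4 row 5 — prev 5 → HIT
6: bank 4 row 0 — prev 5 → CONFLICT
7: bank 4 row 5 — prev 0 → CONFLICT
8: bank 4 row 5 — prev 5 → HIT
9: bank 0 row 0 — prev 0 → HIT
10: bank 0 row 0 — prev 0 → HIT
11: bank 0 row 5 — prev 0 → CONFLICT
12: bank 3 row 5 — prev 5 → HIT
13: bank 0 row 6 — prev 5 → CONFLICT
14: bank 4 row 4 — prev 5 → CONFLICT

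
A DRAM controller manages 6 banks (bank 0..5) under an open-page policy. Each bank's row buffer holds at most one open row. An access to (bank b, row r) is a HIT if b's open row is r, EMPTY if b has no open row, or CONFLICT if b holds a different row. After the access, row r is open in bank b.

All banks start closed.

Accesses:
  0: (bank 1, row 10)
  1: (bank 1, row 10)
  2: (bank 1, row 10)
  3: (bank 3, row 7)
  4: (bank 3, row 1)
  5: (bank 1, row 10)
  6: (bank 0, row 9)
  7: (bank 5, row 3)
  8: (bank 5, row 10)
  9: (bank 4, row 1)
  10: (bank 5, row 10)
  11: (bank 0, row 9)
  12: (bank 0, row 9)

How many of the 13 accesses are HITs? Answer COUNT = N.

COUNT = 6

  [0] b1 r10: no row ⇒ E
  [1] b1 r10: had r10 ⇒ H
  [2] b1 r10: had r10 ⇒ H
  [3] b3 r7: no row ⇒ E
  [4] b3 r1: had r7 ⇒ C
  [5] b1 r10: had r10 ⇒ H
  [6] b0 r9: no row ⇒ E
  [7] b5 r3: no row ⇒ E
  [8] b5 r10: had r3 ⇒ C
  [9] b4 r1: no row ⇒ E
  [10] b5 r10: had r10 ⇒ H
  [11] b0 r9: had r9 ⇒ H
  [12] b0 r9: had r9 ⇒ H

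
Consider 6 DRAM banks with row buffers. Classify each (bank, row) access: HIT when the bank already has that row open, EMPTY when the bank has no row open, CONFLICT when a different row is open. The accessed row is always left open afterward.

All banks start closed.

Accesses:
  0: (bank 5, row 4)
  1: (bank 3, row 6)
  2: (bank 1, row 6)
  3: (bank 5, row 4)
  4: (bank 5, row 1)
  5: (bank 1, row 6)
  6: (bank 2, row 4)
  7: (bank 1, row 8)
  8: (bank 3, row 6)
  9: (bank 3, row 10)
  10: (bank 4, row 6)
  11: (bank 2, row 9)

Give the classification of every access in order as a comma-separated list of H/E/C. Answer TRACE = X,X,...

TRACE = E,E,E,H,C,H,E,C,H,C,E,C

0: bank 5 row 4 — prev None → EMPTY
1: bank 3 row 6 — prev None → EMPTY
2: bank 1 row 6 — prev None → EMPTY
3: bank 5 row 4 — prev 4 → HIT
4: bank 5 row 1 — prev 4 → CONFLICT
5: bank 1 row 6 — prev 6 → HIT
6: bank 2 row 4 — prev None → EMPTY
7: bank 1 row 8 — prev 6 → CONFLICT
8: bank 3 row 6 — prev 6 → HIT
9: bank 3 row 10 — prev 6 → CONFLICT
10: bank 4 row 6 — prev None → EMPTY
11: bank 2 row 9 — prev 4 → CONFLICT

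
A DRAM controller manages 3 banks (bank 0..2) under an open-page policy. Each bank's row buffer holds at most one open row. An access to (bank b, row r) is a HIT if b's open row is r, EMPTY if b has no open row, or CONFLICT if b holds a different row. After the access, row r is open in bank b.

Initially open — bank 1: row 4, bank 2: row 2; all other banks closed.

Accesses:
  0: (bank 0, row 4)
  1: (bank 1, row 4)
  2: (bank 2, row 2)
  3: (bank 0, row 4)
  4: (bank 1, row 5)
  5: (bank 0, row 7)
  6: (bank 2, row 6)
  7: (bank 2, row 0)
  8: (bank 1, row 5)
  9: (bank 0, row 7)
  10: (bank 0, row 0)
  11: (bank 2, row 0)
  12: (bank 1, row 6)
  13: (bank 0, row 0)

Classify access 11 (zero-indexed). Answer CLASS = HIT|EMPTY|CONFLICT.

CLASS = HIT

#0 (0,4) E
#1 (1,4) H  (was 4)
#2 (2,2) H  (was 2)
#3 (0,4) H  (was 4)
#4 (1,5) C  (was 4)
#5 (0,7) C  (was 4)
#6 (2,6) C  (was 2)
#7 (2,0) C  (was 6)
#8 (1,5) H  (was 5)
#9 (0,7) H  (was 7)
#10 (0,0) C  (was 7)
#11 (2,0) H  (was 0)
#12 (1,6) C  (was 5)
#13 (0,0) H  (was 0)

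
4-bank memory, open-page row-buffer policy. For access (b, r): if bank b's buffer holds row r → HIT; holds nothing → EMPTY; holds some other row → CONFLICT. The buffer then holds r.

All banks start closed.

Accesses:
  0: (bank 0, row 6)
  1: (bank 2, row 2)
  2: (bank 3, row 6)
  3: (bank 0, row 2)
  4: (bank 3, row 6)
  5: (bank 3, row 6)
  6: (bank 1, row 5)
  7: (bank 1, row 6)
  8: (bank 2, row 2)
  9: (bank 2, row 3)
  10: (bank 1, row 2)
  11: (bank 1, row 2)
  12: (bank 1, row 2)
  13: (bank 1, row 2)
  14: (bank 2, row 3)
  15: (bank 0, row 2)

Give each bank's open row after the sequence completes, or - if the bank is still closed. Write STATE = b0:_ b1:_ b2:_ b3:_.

step 0: bank0 None->6 [EMPTY]
step 1: bank2 None->2 [EMPTY]
step 2: bank3 None->6 [EMPTY]
step 3: bank0 6->2 [CONFLICT]
step 4: bank3 6->6 [HIT]
step 5: bank3 6->6 [HIT]
step 6: bank1 None->5 [EMPTY]
step 7: bank1 5->6 [CONFLICT]
step 8: bank2 2->2 [HIT]
step 9: bank2 2->3 [CONFLICT]
step 10: bank1 6->2 [CONFLICT]
step 11: bank1 2->2 [HIT]
step 12: bank1 2->2 [HIT]
step 13: bank1 2->2 [HIT]
step 14: bank2 3->3 [HIT]
step 15: bank0 2->2 [HIT]

STATE = b0:2 b1:2 b2:3 b3:6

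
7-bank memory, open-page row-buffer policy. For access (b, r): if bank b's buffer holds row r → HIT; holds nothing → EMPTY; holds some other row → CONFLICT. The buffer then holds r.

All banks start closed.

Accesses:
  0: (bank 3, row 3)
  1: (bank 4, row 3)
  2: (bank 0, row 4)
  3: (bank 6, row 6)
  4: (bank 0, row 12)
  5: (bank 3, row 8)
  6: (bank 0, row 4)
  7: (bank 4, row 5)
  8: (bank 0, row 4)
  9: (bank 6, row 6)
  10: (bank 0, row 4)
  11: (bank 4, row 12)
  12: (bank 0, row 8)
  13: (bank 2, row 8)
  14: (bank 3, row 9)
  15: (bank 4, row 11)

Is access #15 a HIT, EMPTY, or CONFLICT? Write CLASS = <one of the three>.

CLASS = CONFLICT

step 0: bank3 None->3 [EMPTY]
step 1: bank4 None->3 [EMPTY]
step 2: bank0 None->4 [EMPTY]
step 3: bank6 None->6 [EMPTY]
step 4: bank0 4->12 [CONFLICT]
step 5: bank3 3->8 [CONFLICT]
step 6: bank0 12->4 [CONFLICT]
step 7: bank4 3->5 [CONFLICT]
step 8: bank0 4->4 [HIT]
step 9: bank6 6->6 [HIT]
step 10: bank0 4->4 [HIT]
step 11: bank4 5->12 [CONFLICT]
step 12: bank0 4->8 [CONFLICT]
step 13: bank2 None->8 [EMPTY]
step 14: bank3 8->9 [CONFLICT]
step 15: bank4 12->11 [CONFLICT]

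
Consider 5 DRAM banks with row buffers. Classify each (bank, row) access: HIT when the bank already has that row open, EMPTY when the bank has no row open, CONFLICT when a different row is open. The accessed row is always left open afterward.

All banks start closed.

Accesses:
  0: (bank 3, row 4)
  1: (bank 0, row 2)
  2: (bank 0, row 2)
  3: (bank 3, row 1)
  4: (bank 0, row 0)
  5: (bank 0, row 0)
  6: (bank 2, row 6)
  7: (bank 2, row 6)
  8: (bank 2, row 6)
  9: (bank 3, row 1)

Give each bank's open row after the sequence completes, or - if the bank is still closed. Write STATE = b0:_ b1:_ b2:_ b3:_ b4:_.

STATE = b0:0 b1:- b2:6 b3:1 b4:-

0: bank 3 row 4 — prev None → EMPTY
1: bank 0 row 2 — prev None → EMPTY
2: bank 0 row 2 — prev 2 → HIT
3: bank 3 row 1 — prev 4 → CONFLICT
4: bank 0 row 0 — prev 2 → CONFLICT
5: bank 0 row 0 — prev 0 → HIT
6: bank 2 row 6 — prev None → EMPTY
7: bank 2 row 6 — prev 6 → HIT
8: bank 2 row 6 — prev 6 → HIT
9: bank 3 row 1 — prev 1 → HIT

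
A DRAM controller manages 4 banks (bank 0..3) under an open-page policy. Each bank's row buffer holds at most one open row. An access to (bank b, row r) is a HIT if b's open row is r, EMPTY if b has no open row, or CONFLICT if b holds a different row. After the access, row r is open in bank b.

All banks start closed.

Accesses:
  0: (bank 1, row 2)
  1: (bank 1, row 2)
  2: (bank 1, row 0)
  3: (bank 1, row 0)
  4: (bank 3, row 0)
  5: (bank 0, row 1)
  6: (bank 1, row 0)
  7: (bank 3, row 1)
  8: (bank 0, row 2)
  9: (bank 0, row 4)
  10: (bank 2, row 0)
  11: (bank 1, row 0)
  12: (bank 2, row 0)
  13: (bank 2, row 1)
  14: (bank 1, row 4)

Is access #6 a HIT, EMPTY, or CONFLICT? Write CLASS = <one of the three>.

CLASS = HIT

#0 (1,2) E
#1 (1,2) H  (was 2)
#2 (1,0) C  (was 2)
#3 (1,0) H  (was 0)
#4 (3,0) E
#5 (0,1) E
#6 (1,0) H  (was 0)
#7 (3,1) C  (was 0)
#8 (0,2) C  (was 1)
#9 (0,4) C  (was 2)
#10 (2,0) E
#11 (1,0) H  (was 0)
#12 (2,0) H  (was 0)
#13 (2,1) C  (was 0)
#14 (1,4) C  (was 0)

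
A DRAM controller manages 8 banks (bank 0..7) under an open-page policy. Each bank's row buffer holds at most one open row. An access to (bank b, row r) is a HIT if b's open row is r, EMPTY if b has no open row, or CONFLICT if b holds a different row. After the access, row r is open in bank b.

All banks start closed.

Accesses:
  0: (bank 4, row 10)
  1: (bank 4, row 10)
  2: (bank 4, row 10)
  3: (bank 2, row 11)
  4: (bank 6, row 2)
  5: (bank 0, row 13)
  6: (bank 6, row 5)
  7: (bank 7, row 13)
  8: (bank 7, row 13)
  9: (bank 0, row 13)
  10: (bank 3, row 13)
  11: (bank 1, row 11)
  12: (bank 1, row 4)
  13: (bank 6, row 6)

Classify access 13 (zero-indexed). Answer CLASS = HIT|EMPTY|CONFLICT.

0: bank 4 row 10 — prev None → EMPTY
1: bank 4 row 10 — prev 10 → HIT
2: bank 4 row 10 — prev 10 → HIT
3: bank 2 row 11 — prev None → EMPTY
4: bank 6 row 2 — prev None → EMPTY
5: bank 0 row 13 — prev None → EMPTY
6: bank 6 row 5 — prev 2 → CONFLICT
7: bank 7 row 13 — prev None → EMPTY
8: bank 7 row 13 — prev 13 → HIT
9: bank 0 row 13 — prev 13 → HIT
10: bank 3 row 13 — prev None → EMPTY
11: bank 1 row 11 — prev None → EMPTY
12: bank 1 row 4 — prev 11 → CONFLICT
13: bank 6 row 6 — prev 5 → CONFLICT

CLASS = CONFLICT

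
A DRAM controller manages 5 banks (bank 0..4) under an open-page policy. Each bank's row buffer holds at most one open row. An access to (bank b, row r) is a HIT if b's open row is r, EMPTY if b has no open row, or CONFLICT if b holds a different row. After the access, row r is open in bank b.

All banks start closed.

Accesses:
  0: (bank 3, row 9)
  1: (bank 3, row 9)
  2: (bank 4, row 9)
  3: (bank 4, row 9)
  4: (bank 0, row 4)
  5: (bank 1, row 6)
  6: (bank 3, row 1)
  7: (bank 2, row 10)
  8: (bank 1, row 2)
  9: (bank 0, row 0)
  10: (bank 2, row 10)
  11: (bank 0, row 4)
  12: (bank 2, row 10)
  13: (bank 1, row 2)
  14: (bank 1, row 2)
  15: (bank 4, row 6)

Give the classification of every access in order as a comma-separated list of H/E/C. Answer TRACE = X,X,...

#0 (3,9) E
#1 (3,9) H  (was 9)
#2 (4,9) E
#3 (4,9) H  (was 9)
#4 (0,4) E
#5 (1,6) E
#6 (3,1) C  (was 9)
#7 (2,10) E
#8 (1,2) C  (was 6)
#9 (0,0) C  (was 4)
#10 (2,10) H  (was 10)
#11 (0,4) C  (was 0)
#12 (2,10) H  (was 10)
#13 (1,2) H  (was 2)
#14 (1,2) H  (was 2)
#15 (4,6) C  (was 9)

TRACE = E,H,E,H,E,E,C,E,C,C,H,C,H,H,H,C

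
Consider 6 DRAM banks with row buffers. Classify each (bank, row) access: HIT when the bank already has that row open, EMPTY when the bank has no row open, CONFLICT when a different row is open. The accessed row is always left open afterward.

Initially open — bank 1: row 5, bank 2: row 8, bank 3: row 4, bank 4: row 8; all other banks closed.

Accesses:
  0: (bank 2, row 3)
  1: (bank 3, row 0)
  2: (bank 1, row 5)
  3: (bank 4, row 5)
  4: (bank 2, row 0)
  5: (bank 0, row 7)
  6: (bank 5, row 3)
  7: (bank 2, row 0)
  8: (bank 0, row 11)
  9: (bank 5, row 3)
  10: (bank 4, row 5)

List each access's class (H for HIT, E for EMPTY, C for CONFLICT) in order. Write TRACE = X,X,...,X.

TRACE = C,C,H,C,C,E,E,H,C,H,H

step 0: bank2 8->3 [CONFLICT]
step 1: bank3 4->0 [CONFLICT]
step 2: bank1 5->5 [HIT]
step 3: bank4 8->5 [CONFLICT]
step 4: bank2 3->0 [CONFLICT]
step 5: bank0 None->7 [EMPTY]
step 6: bank5 None->3 [EMPTY]
step 7: bank2 0->0 [HIT]
step 8: bank0 7->11 [CONFLICT]
step 9: bank5 3->3 [HIT]
step 10: bank4 5->5 [HIT]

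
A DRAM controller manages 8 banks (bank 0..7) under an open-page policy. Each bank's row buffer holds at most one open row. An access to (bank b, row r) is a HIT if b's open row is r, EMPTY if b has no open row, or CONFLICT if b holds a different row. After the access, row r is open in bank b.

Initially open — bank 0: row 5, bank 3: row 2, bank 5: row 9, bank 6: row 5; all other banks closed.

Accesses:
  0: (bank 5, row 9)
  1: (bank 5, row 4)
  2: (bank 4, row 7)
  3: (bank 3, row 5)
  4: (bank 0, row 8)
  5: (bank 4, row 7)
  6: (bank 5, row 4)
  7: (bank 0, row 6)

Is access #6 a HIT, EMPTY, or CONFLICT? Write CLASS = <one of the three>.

CLASS = HIT

#0 (5,9) H  (was 9)
#1 (5,4) C  (was 9)
#2 (4,7) E
#3 (3,5) C  (was 2)
#4 (0,8) C  (was 5)
#5 (4,7) H  (was 7)
#6 (5,4) H  (was 4)
#7 (0,6) C  (was 8)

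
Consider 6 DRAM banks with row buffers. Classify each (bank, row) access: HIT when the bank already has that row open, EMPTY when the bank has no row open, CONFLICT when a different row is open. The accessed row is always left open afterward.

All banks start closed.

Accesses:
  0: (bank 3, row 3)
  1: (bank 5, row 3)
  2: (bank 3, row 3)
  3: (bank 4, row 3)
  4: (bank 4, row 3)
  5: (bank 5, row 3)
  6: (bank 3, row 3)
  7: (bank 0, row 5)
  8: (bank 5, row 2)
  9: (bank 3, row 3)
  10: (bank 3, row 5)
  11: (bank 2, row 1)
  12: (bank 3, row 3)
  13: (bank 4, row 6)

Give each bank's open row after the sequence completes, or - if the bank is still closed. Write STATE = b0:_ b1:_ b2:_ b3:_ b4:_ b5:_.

0: bank 3 row 3 — prev None → EMPTY
1: bank 5 row 3 — prev None → EMPTY
2: bank 3 row 3 — prev 3 → HIT
3: bank 4 row 3 — prev None → EMPTY
4: bank 4 row 3 — prev 3 → HIT
5: bank 5 row 3 — prev 3 → HIT
6: bank 3 row 3 — prev 3 → HIT
7: bank 0 row 5 — prev None → EMPTY
8: bank 5 row 2 — prev 3 → CONFLICT
9: bank 3 row 3 — prev 3 → HIT
10: bank 3 row 5 — prev 3 → CONFLICT
11: bank 2 row 1 — prev None → EMPTY
12: bank 3 row 3 — prev 5 → CONFLICT
13: bank 4 row 6 — prev 3 → CONFLICT

STATE = b0:5 b1:- b2:1 b3:3 b4:6 b5:2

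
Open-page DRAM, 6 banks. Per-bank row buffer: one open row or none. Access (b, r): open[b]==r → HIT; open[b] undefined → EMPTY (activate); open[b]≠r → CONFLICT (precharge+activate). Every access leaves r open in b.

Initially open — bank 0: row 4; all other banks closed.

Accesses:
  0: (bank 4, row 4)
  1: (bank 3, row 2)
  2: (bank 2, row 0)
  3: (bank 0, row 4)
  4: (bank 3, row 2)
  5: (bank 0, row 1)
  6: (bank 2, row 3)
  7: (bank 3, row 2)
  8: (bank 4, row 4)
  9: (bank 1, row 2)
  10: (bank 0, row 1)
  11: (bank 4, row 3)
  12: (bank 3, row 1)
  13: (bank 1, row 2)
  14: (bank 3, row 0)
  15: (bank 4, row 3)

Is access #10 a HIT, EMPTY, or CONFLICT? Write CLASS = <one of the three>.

CLASS = HIT

0: bank 4 row 4 — prev None → EMPTY
1: bank 3 row 2 — prev None → EMPTY
2: bank 2 row 0 — prev None → EMPTY
3: bank 0 row 4 — prev 4 → HIT
4: bank 3 row 2 — prev 2 → HIT
5: bank 0 row 1 — prev 4 → CONFLICT
6: bank 2 row 3 — prev 0 → CONFLICT
7: bank 3 row 2 — prev 2 → HIT
8: bank 4 row 4 — prev 4 → HIT
9: bank 1 row 2 — prev None → EMPTY
10: bank 0 row 1 — prev 1 → HIT
11: bank 4 row 3 — prev 4 → CONFLICT
12: bank 3 row 1 — prev 2 → CONFLICT
13: bank 1 row 2 — prev 2 → HIT
14: bank 3 row 0 — prev 1 → CONFLICT
15: bank 4 row 3 — prev 3 → HIT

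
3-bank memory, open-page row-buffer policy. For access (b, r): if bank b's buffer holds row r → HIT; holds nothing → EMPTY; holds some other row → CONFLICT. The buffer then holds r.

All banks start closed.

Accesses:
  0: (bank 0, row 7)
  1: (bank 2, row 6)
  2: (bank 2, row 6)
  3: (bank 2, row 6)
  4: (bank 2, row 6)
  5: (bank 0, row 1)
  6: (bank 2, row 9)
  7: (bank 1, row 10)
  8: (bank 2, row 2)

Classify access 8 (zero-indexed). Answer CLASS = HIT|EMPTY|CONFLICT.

CLASS = CONFLICT

0: bank 0 row 7 — prev None → EMPTY
1: bank 2 row 6 — prev None → EMPTY
2: bank 2 row 6 — prev 6 → HIT
3: bank 2 row 6 — prev 6 → HIT
4: bank 2 row 6 — prev 6 → HIT
5: bank 0 row 1 — prev 7 → CONFLICT
6: bank 2 row 9 — prev 6 → CONFLICT
7: bank 1 row 10 — prev None → EMPTY
8: bank 2 row 2 — prev 9 → CONFLICT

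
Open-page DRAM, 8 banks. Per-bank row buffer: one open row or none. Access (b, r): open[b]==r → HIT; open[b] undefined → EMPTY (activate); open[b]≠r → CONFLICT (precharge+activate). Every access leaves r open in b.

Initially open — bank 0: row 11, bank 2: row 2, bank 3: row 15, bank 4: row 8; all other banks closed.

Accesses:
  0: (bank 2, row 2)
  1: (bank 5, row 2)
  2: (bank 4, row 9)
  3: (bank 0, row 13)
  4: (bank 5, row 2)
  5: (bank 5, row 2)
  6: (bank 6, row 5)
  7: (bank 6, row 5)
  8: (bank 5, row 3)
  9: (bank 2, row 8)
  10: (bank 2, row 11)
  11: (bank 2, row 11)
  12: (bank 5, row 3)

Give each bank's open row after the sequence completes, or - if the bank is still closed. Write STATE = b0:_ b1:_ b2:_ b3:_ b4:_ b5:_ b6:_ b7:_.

  [0] b2 r2: had r2 ⇒ H
  [1] b5 r2: no row ⇒ E
  [2] b4 r9: had r8 ⇒ C
  [3] b0 r13: had r11 ⇒ C
  [4] b5 r2: had r2 ⇒ H
  [5] b5 r2: had r2 ⇒ H
  [6] b6 r5: no row ⇒ E
  [7] b6 r5: had r5 ⇒ H
  [8] b5 r3: had r2 ⇒ C
  [9] b2 r8: had r2 ⇒ C
  [10] b2 r11: had r8 ⇒ C
  [11] b2 r11: had r11 ⇒ H
  [12] b5 r3: had r3 ⇒ H

STATE = b0:13 b1:- b2:11 b3:15 b4:9 b5:3 b6:5 b7:-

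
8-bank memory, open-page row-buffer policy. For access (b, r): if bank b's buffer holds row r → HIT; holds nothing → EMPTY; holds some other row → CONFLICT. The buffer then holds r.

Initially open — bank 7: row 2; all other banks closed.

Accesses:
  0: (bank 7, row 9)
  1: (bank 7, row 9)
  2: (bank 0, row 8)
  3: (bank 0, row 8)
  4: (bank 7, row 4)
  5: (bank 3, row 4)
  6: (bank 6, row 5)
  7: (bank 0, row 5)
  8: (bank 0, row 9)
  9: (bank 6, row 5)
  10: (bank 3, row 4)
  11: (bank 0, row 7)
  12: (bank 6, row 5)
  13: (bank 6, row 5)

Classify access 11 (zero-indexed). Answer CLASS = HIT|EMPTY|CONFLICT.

  [0] b7 r9: had r2 ⇒ C
  [1] b7 r9: had r9 ⇒ H
  [2] b0 r8: no row ⇒ E
  [3] b0 r8: had r8 ⇒ H
  [4] b7 r4: had r9 ⇒ C
  [5] b3 r4: no row ⇒ E
  [6] b6 r5: no row ⇒ E
  [7] b0 r5: had r8 ⇒ C
  [8] b0 r9: had r5 ⇒ C
  [9] b6 r5: had r5 ⇒ H
  [10] b3 r4: had r4 ⇒ H
  [11] b0 r7: had r9 ⇒ C
  [12] b6 r5: had r5 ⇒ H
  [13] b6 r5: had r5 ⇒ H

CLASS = CONFLICT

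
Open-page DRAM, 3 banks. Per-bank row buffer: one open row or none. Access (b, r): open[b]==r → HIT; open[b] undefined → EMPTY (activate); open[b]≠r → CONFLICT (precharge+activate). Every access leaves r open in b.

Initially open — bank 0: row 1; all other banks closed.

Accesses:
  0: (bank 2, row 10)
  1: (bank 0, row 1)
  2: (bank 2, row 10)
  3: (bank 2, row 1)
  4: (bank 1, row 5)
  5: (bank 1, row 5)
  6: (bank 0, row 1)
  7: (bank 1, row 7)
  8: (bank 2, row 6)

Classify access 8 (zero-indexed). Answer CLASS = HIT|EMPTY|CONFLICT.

  [0] b2 r10: no row ⇒ E
  [1] b0 r1: had r1 ⇒ H
  [2] b2 r10: had r10 ⇒ H
  [3] b2 r1: had r10 ⇒ C
  [4] b1 r5: no row ⇒ E
  [5] b1 r5: had r5 ⇒ H
  [6] b0 r1: had r1 ⇒ H
  [7] b1 r7: had r5 ⇒ C
  [8] b2 r6: had r1 ⇒ C

CLASS = CONFLICT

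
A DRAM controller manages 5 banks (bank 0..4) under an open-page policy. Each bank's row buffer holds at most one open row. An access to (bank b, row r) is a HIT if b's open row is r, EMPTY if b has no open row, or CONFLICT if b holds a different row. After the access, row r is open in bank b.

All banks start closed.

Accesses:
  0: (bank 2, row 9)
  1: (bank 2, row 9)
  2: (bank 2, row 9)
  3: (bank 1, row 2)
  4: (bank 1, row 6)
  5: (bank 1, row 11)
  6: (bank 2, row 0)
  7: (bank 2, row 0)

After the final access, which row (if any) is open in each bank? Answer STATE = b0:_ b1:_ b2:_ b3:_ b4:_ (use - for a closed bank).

STATE = b0:- b1:11 b2:0 b3:- b4:-

0: bank 2 row 9 — prev None → EMPTY
1: bank 2 row 9 — prev 9 → HIT
2: bank 2 row 9 — prev 9 → HIT
3: bank 1 row 2 — prev None → EMPTY
4: bank 1 row 6 — prev 2 → CONFLICT
5: bank 1 row 11 — prev 6 → CONFLICT
6: bank 2 row 0 — prev 9 → CONFLICT
7: bank 2 row 0 — prev 0 → HIT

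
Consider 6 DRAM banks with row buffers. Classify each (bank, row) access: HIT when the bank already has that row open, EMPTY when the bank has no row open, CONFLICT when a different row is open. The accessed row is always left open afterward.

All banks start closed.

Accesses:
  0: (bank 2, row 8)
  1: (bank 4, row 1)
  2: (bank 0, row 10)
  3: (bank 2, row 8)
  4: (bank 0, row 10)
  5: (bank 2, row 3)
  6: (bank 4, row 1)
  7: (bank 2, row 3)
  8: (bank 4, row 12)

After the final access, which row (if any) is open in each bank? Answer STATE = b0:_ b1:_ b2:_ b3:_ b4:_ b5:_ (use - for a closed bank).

STATE = b0:10 b1:- b2:3 b3:- b4:12 b5:-

0: bank 2 row 8 — prev None → EMPTY
1: bank 4 row 1 — prev None → EMPTY
2: bank 0 row 10 — prev None → EMPTY
3: bank 2 row 8 — prev 8 → HIT
4: bank 0 row 10 — prev 10 → HIT
5: bank 2 row 3 — prev 8 → CONFLICT
6: bank 4 row 1 — prev 1 → HIT
7: bank 2 row 3 — prev 3 → HIT
8: bank 4 row 12 — prev 1 → CONFLICT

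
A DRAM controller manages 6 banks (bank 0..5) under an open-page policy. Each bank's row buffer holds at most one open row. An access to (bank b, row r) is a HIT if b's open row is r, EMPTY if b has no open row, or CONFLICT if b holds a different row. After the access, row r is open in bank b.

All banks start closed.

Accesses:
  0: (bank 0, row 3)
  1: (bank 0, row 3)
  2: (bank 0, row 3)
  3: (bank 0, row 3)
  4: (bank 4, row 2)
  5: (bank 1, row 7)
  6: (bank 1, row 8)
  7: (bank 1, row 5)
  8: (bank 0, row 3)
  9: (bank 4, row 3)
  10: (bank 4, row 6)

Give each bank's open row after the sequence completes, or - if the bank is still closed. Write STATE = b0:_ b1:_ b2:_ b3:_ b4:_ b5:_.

0: bank 0 row 3 — prev None → EMPTY
1: bank 0 row 3 — prev 3 → HIT
2: bank 0 row 3 — prev 3 → HIT
3: bank 0 row 3 — prev 3 → HIT
4: bank 4 row 2 — prev None → EMPTY
5: bank 1 row 7 — prev None → EMPTY
6: bank 1 row 8 — prev 7 → CONFLICT
7: bank 1 row 5 — prev 8 → CONFLICT
8: bank 0 row 3 — prev 3 → HIT
9: bank 4 row 3 — prev 2 → CONFLICT
10: bank 4 row 6 — prev 3 → CONFLICT

STATE = b0:3 b1:5 b2:- b3:- b4:6 b5:-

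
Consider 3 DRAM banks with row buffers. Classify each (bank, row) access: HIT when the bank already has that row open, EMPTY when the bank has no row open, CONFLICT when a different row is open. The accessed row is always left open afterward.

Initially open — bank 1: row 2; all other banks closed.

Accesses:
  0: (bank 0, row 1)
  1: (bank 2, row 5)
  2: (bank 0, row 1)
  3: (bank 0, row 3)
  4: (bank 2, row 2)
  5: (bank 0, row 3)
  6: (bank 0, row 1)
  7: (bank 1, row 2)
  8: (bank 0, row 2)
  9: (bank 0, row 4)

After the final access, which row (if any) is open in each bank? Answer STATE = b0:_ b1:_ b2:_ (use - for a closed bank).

step 0: bank0 None->1 [EMPTY]
step 1: bank2 None->5 [EMPTY]
step 2: bank0 1->1 [HIT]
step 3: bank0 1->3 [CONFLICT]
step 4: bank2 5->2 [CONFLICT]
step 5: bank0 3->3 [HIT]
step 6: bank0 3->1 [CONFLICT]
step 7: bank1 2->2 [HIT]
step 8: bank0 1->2 [CONFLICT]
step 9: bank0 2->4 [CONFLICT]

STATE = b0:4 b1:2 b2:2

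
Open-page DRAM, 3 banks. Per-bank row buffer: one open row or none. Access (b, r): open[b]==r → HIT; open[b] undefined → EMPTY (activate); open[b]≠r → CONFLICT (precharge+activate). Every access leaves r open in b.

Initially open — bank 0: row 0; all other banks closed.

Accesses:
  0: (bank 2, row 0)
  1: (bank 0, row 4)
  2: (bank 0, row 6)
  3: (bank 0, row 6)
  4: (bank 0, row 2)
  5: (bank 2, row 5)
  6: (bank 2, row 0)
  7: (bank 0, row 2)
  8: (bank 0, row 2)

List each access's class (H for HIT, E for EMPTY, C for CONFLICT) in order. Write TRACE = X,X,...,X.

step 0: bank2 None->0 [EMPTY]
step 1: bank0 0->4 [CONFLICT]
step 2: bank0 4->6 [CONFLICT]
step 3: bank0 6->6 [HIT]
step 4: bank0 6->2 [CONFLICT]
step 5: bank2 0->5 [CONFLICT]
step 6: bank2 5->0 [CONFLICT]
step 7: bank0 2->2 [HIT]
step 8: bank0 2->2 [HIT]

TRACE = E,C,C,H,C,C,C,H,H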